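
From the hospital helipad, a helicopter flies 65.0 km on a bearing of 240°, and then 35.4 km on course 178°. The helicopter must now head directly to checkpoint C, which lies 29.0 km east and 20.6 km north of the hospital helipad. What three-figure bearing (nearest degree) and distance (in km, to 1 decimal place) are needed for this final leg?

Leg 1 (240°, 65.0 km): east 65.0 sin 240° = -56.29, north 65.0 cos 240° = -32.50
Leg 2 (178°, 35.4 km): east 35.4 sin 178° = 1.24, north 35.4 cos 178° = -35.38
Current position: (-55.06, -67.88). Target: (29.0, 20.6). Remaining: Δeast = 84.06, Δnorth = 88.48.
Bearing = atan2(84.06, 88.48) mod 360° = 43.53°; distance = √((84.06)² + (88.48)²) = 122.040 km.

044°, 122.0 km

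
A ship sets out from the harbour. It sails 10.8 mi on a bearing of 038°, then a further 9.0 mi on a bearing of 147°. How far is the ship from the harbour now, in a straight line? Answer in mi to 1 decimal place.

Leg 1 (038°, 10.8 mi): east 10.8 sin 38° = 6.65, north 10.8 cos 38° = 8.51
Leg 2 (147°, 9.0 mi): east 9.0 sin 147° = 4.90, north 9.0 cos 147° = -7.55
Net: 11.55 east, 0.96 north. Distance = √((11.55)² + (0.96)²) = 11.591 mi.

11.6 mi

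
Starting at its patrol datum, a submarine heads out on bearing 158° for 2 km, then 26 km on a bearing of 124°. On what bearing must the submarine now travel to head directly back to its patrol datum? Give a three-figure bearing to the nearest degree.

Leg 1 (158°, 2 km): east 2 sin 158° = 0.75, north 2 cos 158° = -1.85
Leg 2 (124°, 26 km): east 26 sin 124° = 21.55, north 26 cos 124° = -14.54
Net displacement: 22.30 east, -16.39 north. Direction back to start is (-22.30, 16.39): bearing = atan2(-22.30, 16.39) mod 360° = 306.32° ≈ 306°.

306°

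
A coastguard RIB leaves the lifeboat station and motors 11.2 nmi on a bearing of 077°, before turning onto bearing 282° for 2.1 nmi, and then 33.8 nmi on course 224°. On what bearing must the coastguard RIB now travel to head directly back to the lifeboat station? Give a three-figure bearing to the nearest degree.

Leg 1 (077°, 11.2 nmi): east 11.2 sin 77° = 10.91, north 11.2 cos 77° = 2.52
Leg 2 (282°, 2.1 nmi): east 2.1 sin 282° = -2.05, north 2.1 cos 282° = 0.44
Leg 3 (224°, 33.8 nmi): east 33.8 sin 224° = -23.48, north 33.8 cos 224° = -24.31
Net displacement: -14.62 east, -21.36 north. Direction back to start is (14.62, 21.36): bearing = atan2(14.62, 21.36) mod 360° = 34.39° ≈ 034°.

034°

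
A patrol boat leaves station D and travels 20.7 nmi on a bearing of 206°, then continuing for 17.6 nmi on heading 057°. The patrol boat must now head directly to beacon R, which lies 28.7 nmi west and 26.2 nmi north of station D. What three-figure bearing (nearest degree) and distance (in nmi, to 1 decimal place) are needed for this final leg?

316°, 49.2 nmi

Leg 1 (206°, 20.7 nmi): east 20.7 sin 206° = -9.07, north 20.7 cos 206° = -18.61
Leg 2 (057°, 17.6 nmi): east 17.6 sin 57° = 14.76, north 17.6 cos 57° = 9.59
Current position: (5.69, -9.02). Target: (-28.7, 26.2). Remaining: Δeast = -34.39, Δnorth = 35.22.
Bearing = atan2(-34.39, 35.22) mod 360° = 315.69°; distance = √((-34.39)² + (35.22)²) = 49.222 nmi.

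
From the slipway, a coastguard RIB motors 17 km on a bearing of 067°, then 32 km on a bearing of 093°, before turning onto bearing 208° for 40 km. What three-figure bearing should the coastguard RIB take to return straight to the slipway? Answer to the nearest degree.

316°

Leg 1 (067°, 17 km): east 17 sin 67° = 15.65, north 17 cos 67° = 6.64
Leg 2 (093°, 32 km): east 32 sin 93° = 31.96, north 32 cos 93° = -1.67
Leg 3 (208°, 40 km): east 40 sin 208° = -18.78, north 40 cos 208° = -35.32
Net displacement: 28.83 east, -30.35 north. Direction back to start is (-28.83, 30.35): bearing = atan2(-28.83, 30.35) mod 360° = 316.48° ≈ 316°.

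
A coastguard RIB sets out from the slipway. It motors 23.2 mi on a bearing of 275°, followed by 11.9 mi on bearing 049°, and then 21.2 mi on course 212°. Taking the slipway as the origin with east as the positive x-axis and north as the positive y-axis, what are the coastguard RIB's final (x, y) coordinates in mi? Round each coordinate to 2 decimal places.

(-25.36, -8.15)

Leg 1 (275°, 23.2 mi): east 23.2 sin 275° = -23.11, north 23.2 cos 275° = 2.02
Leg 2 (049°, 11.9 mi): east 11.9 sin 49° = 8.98, north 11.9 cos 49° = 7.81
Leg 3 (212°, 21.2 mi): east 21.2 sin 212° = -11.23, north 21.2 cos 212° = -17.98
Summing: -25.36 mi east, -8.15 mi north → (-25.36, -8.15).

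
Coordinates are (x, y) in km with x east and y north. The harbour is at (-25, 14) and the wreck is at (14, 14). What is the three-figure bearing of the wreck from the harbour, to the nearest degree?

Δeast = 14 − -25 = 39.00; Δnorth = 14 − 14 = 0.00.
Bearing = atan2(Δeast, Δnorth) mod 360° = 90.00° ≈ 090°.

090°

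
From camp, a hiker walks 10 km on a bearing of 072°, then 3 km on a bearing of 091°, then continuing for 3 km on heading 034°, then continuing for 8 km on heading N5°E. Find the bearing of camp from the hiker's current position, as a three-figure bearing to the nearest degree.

228°

Leg 1 (072°, 10 km): east 10 sin 72° = 9.51, north 10 cos 72° = 3.09
Leg 2 (091°, 3 km): east 3 sin 91° = 3.00, north 3 cos 91° = -0.05
Leg 3 (034°, 3 km): east 3 sin 34° = 1.68, north 3 cos 34° = 2.49
Leg 4 (N5°E, 8 km): east 8 sin 5° = 0.70, north 8 cos 5° = 7.97
Net displacement: 14.88 east, 13.49 north. Direction back to start is (-14.88, -13.49): bearing = atan2(-14.88, -13.49) mod 360° = 227.80° ≈ 228°.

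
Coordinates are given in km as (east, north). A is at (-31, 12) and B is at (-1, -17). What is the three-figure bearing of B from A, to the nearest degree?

134°

Δeast = -1 − -31 = 30.00; Δnorth = -17 − 12 = -29.00.
Bearing = atan2(Δeast, Δnorth) mod 360° = 134.03° ≈ 134°.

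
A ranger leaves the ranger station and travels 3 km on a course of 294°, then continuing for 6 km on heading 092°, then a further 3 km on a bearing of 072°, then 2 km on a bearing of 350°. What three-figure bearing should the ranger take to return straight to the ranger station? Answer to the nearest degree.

236°

Leg 1 (294°, 3 km): east 3 sin 294° = -2.74, north 3 cos 294° = 1.22
Leg 2 (092°, 6 km): east 6 sin 92° = 6.00, north 6 cos 92° = -0.21
Leg 3 (072°, 3 km): east 3 sin 72° = 2.85, north 3 cos 72° = 0.93
Leg 4 (350°, 2 km): east 2 sin 350° = -0.35, north 2 cos 350° = 1.97
Net displacement: 5.76 east, 3.91 north. Direction back to start is (-5.76, -3.91): bearing = atan2(-5.76, -3.91) mod 360° = 235.86° ≈ 236°.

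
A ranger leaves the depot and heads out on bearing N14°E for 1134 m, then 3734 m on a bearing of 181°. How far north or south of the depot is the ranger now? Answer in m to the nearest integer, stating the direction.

2633 m south

Leg 1 (N14°E, 1134 m): east 1134 sin 14° = 274.34, north 1134 cos 14° = 1100.32
Leg 2 (181°, 3734 m): east 3734 sin 181° = -65.17, north 3734 cos 181° = -3733.43
Net north component: -2633.12 m.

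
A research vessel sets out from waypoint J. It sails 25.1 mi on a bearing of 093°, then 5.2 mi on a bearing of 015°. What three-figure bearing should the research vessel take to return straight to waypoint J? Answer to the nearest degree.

Leg 1 (093°, 25.1 mi): east 25.1 sin 93° = 25.07, north 25.1 cos 93° = -1.31
Leg 2 (015°, 5.2 mi): east 5.2 sin 15° = 1.35, north 5.2 cos 15° = 5.02
Net displacement: 26.41 east, 3.71 north. Direction back to start is (-26.41, -3.71): bearing = atan2(-26.41, -3.71) mod 360° = 262.01° ≈ 262°.

262°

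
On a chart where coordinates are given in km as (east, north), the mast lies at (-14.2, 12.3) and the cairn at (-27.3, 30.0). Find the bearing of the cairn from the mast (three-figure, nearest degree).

323°

Δeast = -27.3 − -14.2 = -13.10; Δnorth = 30.0 − 12.3 = 17.70.
Bearing = atan2(Δeast, Δnorth) mod 360° = 323.49° ≈ 323°.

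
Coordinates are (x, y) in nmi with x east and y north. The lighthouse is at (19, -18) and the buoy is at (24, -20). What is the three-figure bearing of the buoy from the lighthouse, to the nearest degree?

Δeast = 24 − 19 = 5.00; Δnorth = -20 − -18 = -2.00.
Bearing = atan2(Δeast, Δnorth) mod 360° = 111.80° ≈ 112°.

112°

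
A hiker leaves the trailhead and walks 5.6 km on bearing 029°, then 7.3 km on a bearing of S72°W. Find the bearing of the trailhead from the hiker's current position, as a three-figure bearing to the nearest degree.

122°

Leg 1 (029°, 5.6 km): east 5.6 sin 29° = 2.71, north 5.6 cos 29° = 4.90
Leg 2 (S72°W, 7.3 km): east 7.3 sin 252° = -6.94, north 7.3 cos 252° = -2.26
Net displacement: -4.23 east, 2.64 north. Direction back to start is (4.23, -2.64): bearing = atan2(4.23, -2.64) mod 360° = 122.00° ≈ 122°.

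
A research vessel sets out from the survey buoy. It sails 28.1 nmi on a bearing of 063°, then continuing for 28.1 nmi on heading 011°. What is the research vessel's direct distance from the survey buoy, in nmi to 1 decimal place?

Leg 1 (063°, 28.1 nmi): east 28.1 sin 63° = 25.04, north 28.1 cos 63° = 12.76
Leg 2 (011°, 28.1 nmi): east 28.1 sin 11° = 5.36, north 28.1 cos 11° = 27.58
Net: 30.40 east, 40.34 north. Distance = √((30.40)² + (40.34)²) = 50.512 nmi.

50.5 nmi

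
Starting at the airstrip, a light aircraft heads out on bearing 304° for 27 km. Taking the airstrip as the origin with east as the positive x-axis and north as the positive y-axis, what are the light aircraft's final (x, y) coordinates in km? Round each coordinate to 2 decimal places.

Leg 1 (304°, 27 km): east 27 sin 304° = -22.38, north 27 cos 304° = 15.10
Summing: -22.38 km east, 15.10 km north → (-22.38, 15.10).

(-22.38, 15.10)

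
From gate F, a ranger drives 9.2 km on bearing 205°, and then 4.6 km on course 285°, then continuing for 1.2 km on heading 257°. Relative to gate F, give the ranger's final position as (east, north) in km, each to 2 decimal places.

(-9.50, -7.42)

Leg 1 (205°, 9.2 km): east 9.2 sin 205° = -3.89, north 9.2 cos 205° = -8.34
Leg 2 (285°, 4.6 km): east 4.6 sin 285° = -4.44, north 4.6 cos 285° = 1.19
Leg 3 (257°, 1.2 km): east 1.2 sin 257° = -1.17, north 1.2 cos 257° = -0.27
Summing: -9.50 km east, -7.42 km north → (-9.50, -7.42).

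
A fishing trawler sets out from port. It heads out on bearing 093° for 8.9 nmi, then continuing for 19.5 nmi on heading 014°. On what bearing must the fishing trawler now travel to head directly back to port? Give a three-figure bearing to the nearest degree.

216°

Leg 1 (093°, 8.9 nmi): east 8.9 sin 93° = 8.89, north 8.9 cos 93° = -0.47
Leg 2 (014°, 19.5 nmi): east 19.5 sin 14° = 4.72, north 19.5 cos 14° = 18.92
Net displacement: 13.61 east, 18.45 north. Direction back to start is (-13.61, -18.45): bearing = atan2(-13.61, -18.45) mod 360° = 216.40° ≈ 216°.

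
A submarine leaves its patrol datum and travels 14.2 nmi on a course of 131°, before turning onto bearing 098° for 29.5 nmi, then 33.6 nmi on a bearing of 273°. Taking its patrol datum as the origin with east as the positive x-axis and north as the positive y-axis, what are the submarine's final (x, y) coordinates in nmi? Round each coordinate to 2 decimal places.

Leg 1 (131°, 14.2 nmi): east 14.2 sin 131° = 10.72, north 14.2 cos 131° = -9.32
Leg 2 (098°, 29.5 nmi): east 29.5 sin 98° = 29.21, north 29.5 cos 98° = -4.11
Leg 3 (273°, 33.6 nmi): east 33.6 sin 273° = -33.55, north 33.6 cos 273° = 1.76
Summing: 6.38 nmi east, -11.66 nmi north → (6.38, -11.66).

(6.38, -11.66)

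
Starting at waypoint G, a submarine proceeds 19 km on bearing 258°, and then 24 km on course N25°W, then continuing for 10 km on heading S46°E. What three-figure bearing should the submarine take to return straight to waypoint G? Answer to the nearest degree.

Leg 1 (258°, 19 km): east 19 sin 258° = -18.58, north 19 cos 258° = -3.95
Leg 2 (N25°W, 24 km): east 24 sin 335° = -10.14, north 24 cos 335° = 21.75
Leg 3 (S46°E, 10 km): east 10 sin 134° = 7.19, north 10 cos 134° = -6.95
Net displacement: -21.53 east, 10.85 north. Direction back to start is (21.53, -10.85): bearing = atan2(21.53, -10.85) mod 360° = 116.75° ≈ 117°.

117°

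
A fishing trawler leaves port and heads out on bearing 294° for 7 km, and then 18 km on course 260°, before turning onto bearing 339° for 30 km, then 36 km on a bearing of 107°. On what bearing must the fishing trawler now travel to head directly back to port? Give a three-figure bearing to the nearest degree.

Leg 1 (294°, 7 km): east 7 sin 294° = -6.39, north 7 cos 294° = 2.85
Leg 2 (260°, 18 km): east 18 sin 260° = -17.73, north 18 cos 260° = -3.13
Leg 3 (339°, 30 km): east 30 sin 339° = -10.75, north 30 cos 339° = 28.01
Leg 4 (107°, 36 km): east 36 sin 107° = 34.43, north 36 cos 107° = -10.53
Net displacement: -0.45 east, 17.20 north. Direction back to start is (0.45, -17.20): bearing = atan2(0.45, -17.20) mod 360° = 178.52° ≈ 179°.

179°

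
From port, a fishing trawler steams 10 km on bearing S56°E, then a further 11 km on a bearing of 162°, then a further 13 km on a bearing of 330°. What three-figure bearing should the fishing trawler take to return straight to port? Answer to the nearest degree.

Leg 1 (S56°E, 10 km): east 10 sin 124° = 8.29, north 10 cos 124° = -5.59
Leg 2 (162°, 11 km): east 11 sin 162° = 3.40, north 11 cos 162° = -10.46
Leg 3 (330°, 13 km): east 13 sin 330° = -6.50, north 13 cos 330° = 11.26
Net displacement: 5.19 east, -4.80 north. Direction back to start is (-5.19, 4.80): bearing = atan2(-5.19, 4.80) mod 360° = 312.74° ≈ 313°.

313°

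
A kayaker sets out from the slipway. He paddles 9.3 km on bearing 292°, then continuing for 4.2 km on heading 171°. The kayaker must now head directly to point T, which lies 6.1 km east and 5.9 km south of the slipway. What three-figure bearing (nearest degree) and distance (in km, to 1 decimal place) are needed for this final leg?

Leg 1 (292°, 9.3 km): east 9.3 sin 292° = -8.62, north 9.3 cos 292° = 3.48
Leg 2 (171°, 4.2 km): east 4.2 sin 171° = 0.66, north 4.2 cos 171° = -4.15
Current position: (-7.97, -0.66). Target: (6.1, -5.9). Remaining: Δeast = 14.07, Δnorth = -5.24.
Bearing = atan2(14.07, -5.24) mod 360° = 110.42°; distance = √((14.07)² + (-5.24)²) = 15.009 km.

110°, 15.0 km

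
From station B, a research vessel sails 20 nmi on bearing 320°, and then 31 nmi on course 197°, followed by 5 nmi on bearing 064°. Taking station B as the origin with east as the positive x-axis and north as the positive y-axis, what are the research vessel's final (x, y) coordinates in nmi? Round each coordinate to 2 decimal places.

(-17.43, -12.13)

Leg 1 (320°, 20 nmi): east 20 sin 320° = -12.86, north 20 cos 320° = 15.32
Leg 2 (197°, 31 nmi): east 31 sin 197° = -9.06, north 31 cos 197° = -29.65
Leg 3 (064°, 5 nmi): east 5 sin 64° = 4.49, north 5 cos 64° = 2.19
Summing: -17.43 nmi east, -12.13 nmi north → (-17.43, -12.13).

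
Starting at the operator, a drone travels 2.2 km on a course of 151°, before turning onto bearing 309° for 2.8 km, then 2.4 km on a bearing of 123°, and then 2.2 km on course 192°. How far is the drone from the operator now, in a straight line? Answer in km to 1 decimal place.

3.6 km

Leg 1 (151°, 2.2 km): east 2.2 sin 151° = 1.07, north 2.2 cos 151° = -1.92
Leg 2 (309°, 2.8 km): east 2.8 sin 309° = -2.18, north 2.8 cos 309° = 1.76
Leg 3 (123°, 2.4 km): east 2.4 sin 123° = 2.01, north 2.4 cos 123° = -1.31
Leg 4 (192°, 2.2 km): east 2.2 sin 192° = -0.46, north 2.2 cos 192° = -2.15
Net: 0.45 east, -3.62 north. Distance = √((0.45)² + (-3.62)²) = 3.648 km.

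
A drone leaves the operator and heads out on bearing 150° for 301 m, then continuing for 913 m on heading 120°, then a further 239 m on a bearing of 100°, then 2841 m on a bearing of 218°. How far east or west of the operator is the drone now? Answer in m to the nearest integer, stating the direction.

573 m west

Leg 1 (150°, 301 m): east 301 sin 150° = 150.50, north 301 cos 150° = -260.67
Leg 2 (120°, 913 m): east 913 sin 120° = 790.68, north 913 cos 120° = -456.50
Leg 3 (100°, 239 m): east 239 sin 100° = 235.37, north 239 cos 100° = -41.50
Leg 4 (218°, 2841 m): east 2841 sin 218° = -1749.09, north 2841 cos 218° = -2238.74
Net east component: -572.54 m.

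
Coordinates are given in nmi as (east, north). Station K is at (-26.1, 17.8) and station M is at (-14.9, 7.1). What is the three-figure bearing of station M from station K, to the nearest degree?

Δeast = -14.9 − -26.1 = 11.20; Δnorth = 7.1 − 17.8 = -10.70.
Bearing = atan2(Δeast, Δnorth) mod 360° = 133.69° ≈ 134°.

134°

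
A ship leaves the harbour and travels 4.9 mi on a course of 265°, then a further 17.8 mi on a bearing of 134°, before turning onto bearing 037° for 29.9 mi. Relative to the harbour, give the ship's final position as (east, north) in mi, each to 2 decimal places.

(25.92, 11.09)

Leg 1 (265°, 4.9 mi): east 4.9 sin 265° = -4.88, north 4.9 cos 265° = -0.43
Leg 2 (134°, 17.8 mi): east 17.8 sin 134° = 12.80, north 17.8 cos 134° = -12.36
Leg 3 (037°, 29.9 mi): east 29.9 sin 37° = 17.99, north 29.9 cos 37° = 23.88
Summing: 25.92 mi east, 11.09 mi north → (25.92, 11.09).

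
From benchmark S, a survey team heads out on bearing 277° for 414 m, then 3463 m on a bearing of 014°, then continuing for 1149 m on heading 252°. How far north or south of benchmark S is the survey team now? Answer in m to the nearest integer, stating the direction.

Leg 1 (277°, 414 m): east 414 sin 277° = -410.91, north 414 cos 277° = 50.45
Leg 2 (014°, 3463 m): east 3463 sin 14° = 837.78, north 3463 cos 14° = 3360.13
Leg 3 (252°, 1149 m): east 1149 sin 252° = -1092.76, north 1149 cos 252° = -355.06
Net north component: 3055.53 m.

3056 m north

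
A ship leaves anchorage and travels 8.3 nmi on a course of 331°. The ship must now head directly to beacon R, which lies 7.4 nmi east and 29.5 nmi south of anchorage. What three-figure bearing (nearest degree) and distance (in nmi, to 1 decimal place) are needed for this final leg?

163°, 38.5 nmi

Leg 1 (331°, 8.3 nmi): east 8.3 sin 331° = -4.02, north 8.3 cos 331° = 7.26
Current position: (-4.02, 7.26). Target: (7.4, -29.5). Remaining: Δeast = 11.42, Δnorth = -36.76.
Bearing = atan2(11.42, -36.76) mod 360° = 162.74°; distance = √((11.42)² + (-36.76)²) = 38.494 nmi.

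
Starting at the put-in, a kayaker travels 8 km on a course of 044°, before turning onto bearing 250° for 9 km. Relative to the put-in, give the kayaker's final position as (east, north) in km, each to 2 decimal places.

Leg 1 (044°, 8 km): east 8 sin 44° = 5.56, north 8 cos 44° = 5.75
Leg 2 (250°, 9 km): east 9 sin 250° = -8.46, north 9 cos 250° = -3.08
Summing: -2.90 km east, 2.68 km north → (-2.90, 2.68).

(-2.90, 2.68)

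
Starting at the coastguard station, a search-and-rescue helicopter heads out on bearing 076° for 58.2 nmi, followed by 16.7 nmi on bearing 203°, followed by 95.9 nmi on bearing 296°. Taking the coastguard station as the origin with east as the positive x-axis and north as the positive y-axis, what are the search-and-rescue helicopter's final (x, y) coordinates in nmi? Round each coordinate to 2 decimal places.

Leg 1 (076°, 58.2 nmi): east 58.2 sin 76° = 56.47, north 58.2 cos 76° = 14.08
Leg 2 (203°, 16.7 nmi): east 16.7 sin 203° = -6.53, north 16.7 cos 203° = -15.37
Leg 3 (296°, 95.9 nmi): east 95.9 sin 296° = -86.19, north 95.9 cos 296° = 42.04
Summing: -36.25 nmi east, 40.75 nmi north → (-36.25, 40.75).

(-36.25, 40.75)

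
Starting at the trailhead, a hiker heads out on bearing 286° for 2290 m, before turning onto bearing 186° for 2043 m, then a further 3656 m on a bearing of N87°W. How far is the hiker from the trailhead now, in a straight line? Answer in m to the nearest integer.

6185 m

Leg 1 (286°, 2290 m): east 2290 sin 286° = -2201.29, north 2290 cos 286° = 631.21
Leg 2 (186°, 2043 m): east 2043 sin 186° = -213.55, north 2043 cos 186° = -2031.81
Leg 3 (N87°W, 3656 m): east 3656 sin 273° = -3650.99, north 3656 cos 273° = 191.34
Net: -6065.83 east, -1209.26 north. Distance = √((-6065.83)² + (-1209.26)²) = 6185.192 m.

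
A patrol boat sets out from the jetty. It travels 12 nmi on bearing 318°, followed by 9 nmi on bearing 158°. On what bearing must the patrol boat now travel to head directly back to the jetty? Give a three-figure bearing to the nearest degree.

Leg 1 (318°, 12 nmi): east 12 sin 318° = -8.03, north 12 cos 318° = 8.92
Leg 2 (158°, 9 nmi): east 9 sin 158° = 3.37, north 9 cos 158° = -8.34
Net displacement: -4.66 east, 0.57 north. Direction back to start is (4.66, -0.57): bearing = atan2(4.66, -0.57) mod 360° = 97.01° ≈ 097°.

097°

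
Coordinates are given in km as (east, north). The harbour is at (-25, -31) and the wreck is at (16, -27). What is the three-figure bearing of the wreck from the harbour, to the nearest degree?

084°

Δeast = 16 − -25 = 41.00; Δnorth = -27 − -31 = 4.00.
Bearing = atan2(Δeast, Δnorth) mod 360° = 84.43° ≈ 084°.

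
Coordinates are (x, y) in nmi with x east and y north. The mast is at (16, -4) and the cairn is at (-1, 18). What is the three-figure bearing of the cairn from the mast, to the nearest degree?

322°

Δeast = -1 − 16 = -17.00; Δnorth = 18 − -4 = 22.00.
Bearing = atan2(Δeast, Δnorth) mod 360° = 322.31° ≈ 322°.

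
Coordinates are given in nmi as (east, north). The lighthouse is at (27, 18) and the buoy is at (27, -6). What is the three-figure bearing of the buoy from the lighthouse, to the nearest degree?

180°

Δeast = 27 − 27 = 0.00; Δnorth = -6 − 18 = -24.00.
Bearing = atan2(Δeast, Δnorth) mod 360° = 180.00° ≈ 180°.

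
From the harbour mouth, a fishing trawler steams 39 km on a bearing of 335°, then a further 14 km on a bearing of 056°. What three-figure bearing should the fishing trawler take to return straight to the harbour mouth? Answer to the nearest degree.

174°

Leg 1 (335°, 39 km): east 39 sin 335° = -16.48, north 39 cos 335° = 35.35
Leg 2 (056°, 14 km): east 14 sin 56° = 11.61, north 14 cos 56° = 7.83
Net displacement: -4.88 east, 43.17 north. Direction back to start is (4.88, -43.17): bearing = atan2(4.88, -43.17) mod 360° = 173.56° ≈ 174°.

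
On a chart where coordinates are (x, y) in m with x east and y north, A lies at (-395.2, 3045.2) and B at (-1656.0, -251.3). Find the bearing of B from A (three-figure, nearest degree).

Δeast = -1656.0 − -395.2 = -1260.80; Δnorth = -251.3 − 3045.2 = -3296.50.
Bearing = atan2(Δeast, Δnorth) mod 360° = 200.93° ≈ 201°.

201°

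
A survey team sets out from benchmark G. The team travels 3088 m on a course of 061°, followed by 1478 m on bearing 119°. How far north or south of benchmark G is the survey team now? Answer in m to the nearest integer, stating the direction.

Leg 1 (061°, 3088 m): east 3088 sin 61° = 2700.83, north 3088 cos 61° = 1497.09
Leg 2 (119°, 1478 m): east 1478 sin 119° = 1292.69, north 1478 cos 119° = -716.55
Net north component: 780.54 m.

781 m north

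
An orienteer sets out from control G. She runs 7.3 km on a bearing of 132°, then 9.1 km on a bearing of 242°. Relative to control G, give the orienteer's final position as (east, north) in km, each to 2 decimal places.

Leg 1 (132°, 7.3 km): east 7.3 sin 132° = 5.42, north 7.3 cos 132° = -4.88
Leg 2 (242°, 9.1 km): east 9.1 sin 242° = -8.03, north 9.1 cos 242° = -4.27
Summing: -2.61 km east, -9.16 km north → (-2.61, -9.16).

(-2.61, -9.16)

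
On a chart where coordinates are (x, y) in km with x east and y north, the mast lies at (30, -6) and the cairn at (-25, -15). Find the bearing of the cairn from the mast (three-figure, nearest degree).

261°

Δeast = -25 − 30 = -55.00; Δnorth = -15 − -6 = -9.00.
Bearing = atan2(Δeast, Δnorth) mod 360° = 260.71° ≈ 261°.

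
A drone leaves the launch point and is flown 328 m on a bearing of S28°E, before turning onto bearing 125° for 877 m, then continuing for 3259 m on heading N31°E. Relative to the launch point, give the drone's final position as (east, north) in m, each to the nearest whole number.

(2551, 2001)

Leg 1 (S28°E, 328 m): east 328 sin 152° = 153.99, north 328 cos 152° = -289.61
Leg 2 (125°, 877 m): east 877 sin 125° = 718.40, north 877 cos 125° = -503.03
Leg 3 (N31°E, 3259 m): east 3259 sin 31° = 1678.51, north 3259 cos 31° = 2793.51
Summing: 2550.89 m east, 2000.87 m north → (2551, 2001).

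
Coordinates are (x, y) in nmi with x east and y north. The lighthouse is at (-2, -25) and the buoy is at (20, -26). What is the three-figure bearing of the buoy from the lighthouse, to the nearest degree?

Δeast = 20 − -2 = 22.00; Δnorth = -26 − -25 = -1.00.
Bearing = atan2(Δeast, Δnorth) mod 360° = 92.60° ≈ 093°.

093°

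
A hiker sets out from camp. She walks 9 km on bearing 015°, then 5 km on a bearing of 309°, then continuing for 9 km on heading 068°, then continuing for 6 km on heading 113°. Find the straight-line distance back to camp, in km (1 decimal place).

17.8 km

Leg 1 (015°, 9 km): east 9 sin 15° = 2.33, north 9 cos 15° = 8.69
Leg 2 (309°, 5 km): east 5 sin 309° = -3.89, north 5 cos 309° = 3.15
Leg 3 (068°, 9 km): east 9 sin 68° = 8.34, north 9 cos 68° = 3.37
Leg 4 (113°, 6 km): east 6 sin 113° = 5.52, north 6 cos 113° = -2.34
Net: 12.31 east, 12.87 north. Distance = √((12.31)² + (12.87)²) = 17.808 km.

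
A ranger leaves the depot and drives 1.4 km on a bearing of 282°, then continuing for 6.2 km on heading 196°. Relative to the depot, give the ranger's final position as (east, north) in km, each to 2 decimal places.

(-3.08, -5.67)

Leg 1 (282°, 1.4 km): east 1.4 sin 282° = -1.37, north 1.4 cos 282° = 0.29
Leg 2 (196°, 6.2 km): east 6.2 sin 196° = -1.71, north 6.2 cos 196° = -5.96
Summing: -3.08 km east, -5.67 km north → (-3.08, -5.67).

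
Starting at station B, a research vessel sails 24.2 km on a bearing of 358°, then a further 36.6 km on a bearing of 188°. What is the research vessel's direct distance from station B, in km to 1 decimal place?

13.4 km

Leg 1 (358°, 24.2 km): east 24.2 sin 358° = -0.84, north 24.2 cos 358° = 24.19
Leg 2 (188°, 36.6 km): east 36.6 sin 188° = -5.09, north 36.6 cos 188° = -36.24
Net: -5.94 east, -12.06 north. Distance = √((-5.94)² + (-12.06)²) = 13.441 km.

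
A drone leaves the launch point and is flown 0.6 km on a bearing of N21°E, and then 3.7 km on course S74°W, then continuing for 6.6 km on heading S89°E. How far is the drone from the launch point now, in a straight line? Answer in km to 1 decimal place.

Leg 1 (N21°E, 0.6 km): east 0.6 sin 21° = 0.22, north 0.6 cos 21° = 0.56
Leg 2 (S74°W, 3.7 km): east 3.7 sin 254° = -3.56, north 3.7 cos 254° = -1.02
Leg 3 (S89°E, 6.6 km): east 6.6 sin 91° = 6.60, north 6.6 cos 91° = -0.12
Net: 3.26 east, -0.57 north. Distance = √((3.26)² + (-0.57)²) = 3.308 km.

3.3 km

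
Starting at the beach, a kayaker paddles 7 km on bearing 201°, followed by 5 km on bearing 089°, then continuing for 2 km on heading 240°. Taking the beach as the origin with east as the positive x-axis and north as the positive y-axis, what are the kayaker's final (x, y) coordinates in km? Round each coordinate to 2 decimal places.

(0.76, -7.45)

Leg 1 (201°, 7 km): east 7 sin 201° = -2.51, north 7 cos 201° = -6.54
Leg 2 (089°, 5 km): east 5 sin 89° = 5.00, north 5 cos 89° = 0.09
Leg 3 (240°, 2 km): east 2 sin 240° = -1.73, north 2 cos 240° = -1.00
Summing: 0.76 km east, -7.45 km north → (0.76, -7.45).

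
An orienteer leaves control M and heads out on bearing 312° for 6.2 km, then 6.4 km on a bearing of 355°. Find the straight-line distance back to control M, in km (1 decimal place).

Leg 1 (312°, 6.2 km): east 6.2 sin 312° = -4.61, north 6.2 cos 312° = 4.15
Leg 2 (355°, 6.4 km): east 6.4 sin 355° = -0.56, north 6.4 cos 355° = 6.38
Net: -5.17 east, 10.52 north. Distance = √((-5.17)² + (10.52)²) = 11.723 km.

11.7 km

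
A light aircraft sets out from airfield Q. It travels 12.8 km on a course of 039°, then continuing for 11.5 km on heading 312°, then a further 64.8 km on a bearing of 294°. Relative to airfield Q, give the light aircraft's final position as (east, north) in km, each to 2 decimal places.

(-59.69, 44.00)

Leg 1 (039°, 12.8 km): east 12.8 sin 39° = 8.06, north 12.8 cos 39° = 9.95
Leg 2 (312°, 11.5 km): east 11.5 sin 312° = -8.55, north 11.5 cos 312° = 7.70
Leg 3 (294°, 64.8 km): east 64.8 sin 294° = -59.20, north 64.8 cos 294° = 26.36
Summing: -59.69 km east, 44.00 km north → (-59.69, 44.00).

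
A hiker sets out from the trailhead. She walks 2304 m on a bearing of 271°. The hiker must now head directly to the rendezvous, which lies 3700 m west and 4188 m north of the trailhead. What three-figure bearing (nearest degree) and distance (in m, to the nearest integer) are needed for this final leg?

Leg 1 (271°, 2304 m): east 2304 sin 271° = -2303.65, north 2304 cos 271° = 40.21
Current position: (-2303.65, 40.21). Target: (-3700, 4188). Remaining: Δeast = -1396.35, Δnorth = 4147.79.
Bearing = atan2(-1396.35, 4147.79) mod 360° = 341.39°; distance = √((-1396.35)² + (4147.79)²) = 4376.523 m.

341°, 4377 m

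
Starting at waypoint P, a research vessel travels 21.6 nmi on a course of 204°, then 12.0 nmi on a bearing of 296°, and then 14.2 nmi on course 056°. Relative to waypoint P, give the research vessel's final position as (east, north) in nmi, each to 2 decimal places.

Leg 1 (204°, 21.6 nmi): east 21.6 sin 204° = -8.79, north 21.6 cos 204° = -19.73
Leg 2 (296°, 12.0 nmi): east 12.0 sin 296° = -10.79, north 12.0 cos 296° = 5.26
Leg 3 (056°, 14.2 nmi): east 14.2 sin 56° = 11.77, north 14.2 cos 56° = 7.94
Summing: -7.80 nmi east, -6.53 nmi north → (-7.80, -6.53).

(-7.80, -6.53)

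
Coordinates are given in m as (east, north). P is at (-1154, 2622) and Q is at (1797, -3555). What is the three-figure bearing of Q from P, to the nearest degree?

154°

Δeast = 1797 − -1154 = 2951.00; Δnorth = -3555 − 2622 = -6177.00.
Bearing = atan2(Δeast, Δnorth) mod 360° = 154.46° ≈ 154°.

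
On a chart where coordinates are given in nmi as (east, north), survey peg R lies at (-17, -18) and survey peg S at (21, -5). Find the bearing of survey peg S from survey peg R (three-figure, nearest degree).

Δeast = 21 − -17 = 38.00; Δnorth = -5 − -18 = 13.00.
Bearing = atan2(Δeast, Δnorth) mod 360° = 71.11° ≈ 071°.

071°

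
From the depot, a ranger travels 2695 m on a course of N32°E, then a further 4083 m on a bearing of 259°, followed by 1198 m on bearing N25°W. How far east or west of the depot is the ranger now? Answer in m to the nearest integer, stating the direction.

3086 m west

Leg 1 (N32°E, 2695 m): east 2695 sin 32° = 1428.13, north 2695 cos 32° = 2285.49
Leg 2 (259°, 4083 m): east 4083 sin 259° = -4007.98, north 4083 cos 259° = -779.07
Leg 3 (N25°W, 1198 m): east 1198 sin 335° = -506.30, north 1198 cos 335° = 1085.76
Net east component: -3086.15 m.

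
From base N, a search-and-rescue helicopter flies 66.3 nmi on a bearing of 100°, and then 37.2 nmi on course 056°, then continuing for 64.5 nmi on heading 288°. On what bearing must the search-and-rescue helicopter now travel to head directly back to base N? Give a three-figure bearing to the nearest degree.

Leg 1 (100°, 66.3 nmi): east 66.3 sin 100° = 65.29, north 66.3 cos 100° = -11.51
Leg 2 (056°, 37.2 nmi): east 37.2 sin 56° = 30.84, north 37.2 cos 56° = 20.80
Leg 3 (288°, 64.5 nmi): east 64.5 sin 288° = -61.34, north 64.5 cos 288° = 19.93
Net displacement: 34.79 east, 29.22 north. Direction back to start is (-34.79, -29.22): bearing = atan2(-34.79, -29.22) mod 360° = 229.97° ≈ 230°.

230°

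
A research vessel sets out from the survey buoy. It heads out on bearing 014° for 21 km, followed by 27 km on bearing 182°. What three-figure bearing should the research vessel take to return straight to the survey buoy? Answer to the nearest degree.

328°

Leg 1 (014°, 21 km): east 21 sin 14° = 5.08, north 21 cos 14° = 20.38
Leg 2 (182°, 27 km): east 27 sin 182° = -0.94, north 27 cos 182° = -26.98
Net displacement: 4.14 east, -6.61 north. Direction back to start is (-4.14, 6.61): bearing = atan2(-4.14, 6.61) mod 360° = 327.94° ≈ 328°.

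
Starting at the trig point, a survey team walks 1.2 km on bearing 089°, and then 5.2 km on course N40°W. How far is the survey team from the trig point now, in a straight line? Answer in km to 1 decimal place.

Leg 1 (089°, 1.2 km): east 1.2 sin 89° = 1.20, north 1.2 cos 89° = 0.02
Leg 2 (N40°W, 5.2 km): east 5.2 sin 320° = -3.34, north 5.2 cos 320° = 3.98
Net: -2.14 east, 4.00 north. Distance = √((-2.14)² + (4.00)²) = 4.542 km.

4.5 km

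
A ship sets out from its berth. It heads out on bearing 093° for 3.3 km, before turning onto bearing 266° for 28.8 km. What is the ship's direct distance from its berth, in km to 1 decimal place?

Leg 1 (093°, 3.3 km): east 3.3 sin 93° = 3.30, north 3.3 cos 93° = -0.17
Leg 2 (266°, 28.8 km): east 28.8 sin 266° = -28.73, north 28.8 cos 266° = -2.01
Net: -25.43 east, -2.18 north. Distance = √((-25.43)² + (-2.18)²) = 25.528 km.

25.5 km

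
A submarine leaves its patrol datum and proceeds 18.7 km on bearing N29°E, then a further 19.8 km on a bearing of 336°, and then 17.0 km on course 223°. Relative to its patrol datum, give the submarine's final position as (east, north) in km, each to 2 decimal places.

(-10.58, 22.01)

Leg 1 (N29°E, 18.7 km): east 18.7 sin 29° = 9.07, north 18.7 cos 29° = 16.36
Leg 2 (336°, 19.8 km): east 19.8 sin 336° = -8.05, north 19.8 cos 336° = 18.09
Leg 3 (223°, 17.0 km): east 17.0 sin 223° = -11.59, north 17.0 cos 223° = -12.43
Summing: -10.58 km east, 22.01 km north → (-10.58, 22.01).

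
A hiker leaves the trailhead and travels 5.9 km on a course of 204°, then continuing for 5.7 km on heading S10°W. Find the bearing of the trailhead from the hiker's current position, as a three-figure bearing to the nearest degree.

017°

Leg 1 (204°, 5.9 km): east 5.9 sin 204° = -2.40, north 5.9 cos 204° = -5.39
Leg 2 (S10°W, 5.7 km): east 5.7 sin 190° = -0.99, north 5.7 cos 190° = -5.61
Net displacement: -3.39 east, -11.00 north. Direction back to start is (3.39, 11.00): bearing = atan2(3.39, 11.00) mod 360° = 17.12° ≈ 017°.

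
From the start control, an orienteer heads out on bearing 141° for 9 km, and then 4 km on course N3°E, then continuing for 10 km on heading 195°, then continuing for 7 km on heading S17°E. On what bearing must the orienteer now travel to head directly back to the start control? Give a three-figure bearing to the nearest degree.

345°

Leg 1 (141°, 9 km): east 9 sin 141° = 5.66, north 9 cos 141° = -6.99
Leg 2 (N3°E, 4 km): east 4 sin 3° = 0.21, north 4 cos 3° = 3.99
Leg 3 (195°, 10 km): east 10 sin 195° = -2.59, north 10 cos 195° = -9.66
Leg 4 (S17°E, 7 km): east 7 sin 163° = 2.05, north 7 cos 163° = -6.69
Net displacement: 5.33 east, -19.35 north. Direction back to start is (-5.33, 19.35): bearing = atan2(-5.33, 19.35) mod 360° = 344.60° ≈ 345°.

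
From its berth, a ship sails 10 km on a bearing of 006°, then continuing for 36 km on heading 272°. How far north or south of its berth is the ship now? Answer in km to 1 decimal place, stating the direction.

11.2 km north

Leg 1 (006°, 10 km): east 10 sin 6° = 1.05, north 10 cos 6° = 9.95
Leg 2 (272°, 36 km): east 36 sin 272° = -35.98, north 36 cos 272° = 1.26
Net north component: 11.20 km.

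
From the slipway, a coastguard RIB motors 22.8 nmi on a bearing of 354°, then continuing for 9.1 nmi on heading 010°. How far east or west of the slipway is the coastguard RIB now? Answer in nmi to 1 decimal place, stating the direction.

Leg 1 (354°, 22.8 nmi): east 22.8 sin 354° = -2.38, north 22.8 cos 354° = 22.68
Leg 2 (010°, 9.1 nmi): east 9.1 sin 10° = 1.58, north 9.1 cos 10° = 8.96
Net east component: -0.80 nmi.

0.8 nmi west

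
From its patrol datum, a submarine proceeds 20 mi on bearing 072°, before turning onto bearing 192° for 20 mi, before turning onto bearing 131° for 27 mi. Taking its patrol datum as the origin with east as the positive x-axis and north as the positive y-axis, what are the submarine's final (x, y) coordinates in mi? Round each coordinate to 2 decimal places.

Leg 1 (072°, 20 mi): east 20 sin 72° = 19.02, north 20 cos 72° = 6.18
Leg 2 (192°, 20 mi): east 20 sin 192° = -4.16, north 20 cos 192° = -19.56
Leg 3 (131°, 27 mi): east 27 sin 131° = 20.38, north 27 cos 131° = -17.71
Summing: 35.24 mi east, -31.10 mi north → (35.24, -31.10).

(35.24, -31.10)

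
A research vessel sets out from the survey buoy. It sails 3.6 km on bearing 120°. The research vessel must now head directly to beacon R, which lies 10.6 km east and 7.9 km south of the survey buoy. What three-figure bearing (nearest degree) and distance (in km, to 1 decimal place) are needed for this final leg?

129°, 9.7 km

Leg 1 (120°, 3.6 km): east 3.6 sin 120° = 3.12, north 3.6 cos 120° = -1.80
Current position: (3.12, -1.80). Target: (10.6, -7.9). Remaining: Δeast = 7.48, Δnorth = -6.10.
Bearing = atan2(7.48, -6.10) mod 360° = 129.19°; distance = √((7.48)² + (-6.10)²) = 9.654 km.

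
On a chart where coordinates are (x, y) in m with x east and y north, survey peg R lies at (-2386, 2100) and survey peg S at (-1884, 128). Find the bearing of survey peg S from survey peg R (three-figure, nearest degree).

166°

Δeast = -1884 − -2386 = 502.00; Δnorth = 128 − 2100 = -1972.00.
Bearing = atan2(Δeast, Δnorth) mod 360° = 165.72° ≈ 166°.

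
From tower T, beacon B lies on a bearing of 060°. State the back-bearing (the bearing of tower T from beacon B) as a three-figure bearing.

Back-bearing = 060° + 180° = 240°.

240°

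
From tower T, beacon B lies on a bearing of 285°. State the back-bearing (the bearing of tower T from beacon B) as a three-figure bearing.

105°

Back-bearing = 285° − 180° = 105°.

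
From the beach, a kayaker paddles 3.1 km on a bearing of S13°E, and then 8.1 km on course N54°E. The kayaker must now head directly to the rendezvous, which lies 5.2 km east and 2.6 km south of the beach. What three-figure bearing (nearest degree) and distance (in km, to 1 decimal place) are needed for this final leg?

Leg 1 (S13°E, 3.1 km): east 3.1 sin 167° = 0.70, north 3.1 cos 167° = -3.02
Leg 2 (N54°E, 8.1 km): east 8.1 sin 54° = 6.55, north 8.1 cos 54° = 4.76
Current position: (7.25, 1.74). Target: (5.2, -2.6). Remaining: Δeast = -2.05, Δnorth = -4.34.
Bearing = atan2(-2.05, -4.34) mod 360° = 205.29°; distance = √((-2.05)² + (-4.34)²) = 4.800 km.

205°, 4.8 km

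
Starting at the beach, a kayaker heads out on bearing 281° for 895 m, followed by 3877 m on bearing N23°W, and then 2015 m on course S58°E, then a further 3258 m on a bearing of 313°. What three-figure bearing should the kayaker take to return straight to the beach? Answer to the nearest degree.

Leg 1 (281°, 895 m): east 895 sin 281° = -878.56, north 895 cos 281° = 170.77
Leg 2 (N23°W, 3877 m): east 3877 sin 337° = -1514.86, north 3877 cos 337° = 3568.80
Leg 3 (S58°E, 2015 m): east 2015 sin 122° = 1708.82, north 2015 cos 122° = -1067.79
Leg 4 (313°, 3258 m): east 3258 sin 313° = -2382.75, north 3258 cos 313° = 2221.95
Net displacement: -3067.35 east, 4893.73 north. Direction back to start is (3067.35, -4893.73): bearing = atan2(3067.35, -4893.73) mod 360° = 147.92° ≈ 148°.

148°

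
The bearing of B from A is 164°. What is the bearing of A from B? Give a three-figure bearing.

344°

Back-bearing = 164° + 180° = 344°.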